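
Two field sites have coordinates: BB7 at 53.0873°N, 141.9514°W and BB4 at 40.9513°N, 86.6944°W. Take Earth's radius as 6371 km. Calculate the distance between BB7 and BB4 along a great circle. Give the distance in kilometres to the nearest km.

Δφ = -12.1360°,  Δλ = 55.2570°
a = sin²(Δφ/2) + cos φ₁ cos φ₂ sin²(Δλ/2) = 0.108724
c = 2·arcsin(√a) = 0.672043 rad = 38.5052°
d = R·c = 6371 × 0.672043 = 4281.6 km

4282 km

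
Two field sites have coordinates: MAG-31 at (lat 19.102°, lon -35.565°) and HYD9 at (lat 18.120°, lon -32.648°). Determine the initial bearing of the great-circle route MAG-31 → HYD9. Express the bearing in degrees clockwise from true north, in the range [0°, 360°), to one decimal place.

Δλ = 2.9170°
y = sin Δλ · cos φ₂ = 0.048366
x = cos φ₁ sin φ₂ − sin φ₁ cos φ₂ cos Δλ = -0.016735
θ = atan2(y, x) = 109.0865° → 109.0865° (mod 360°)

109.1°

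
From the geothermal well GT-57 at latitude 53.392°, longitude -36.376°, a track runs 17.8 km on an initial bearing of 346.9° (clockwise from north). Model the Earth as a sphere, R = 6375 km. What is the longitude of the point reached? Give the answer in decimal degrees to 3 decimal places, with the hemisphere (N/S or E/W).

δ = d/R = 17.8/6375 = 0.002792 rad
φ₂ = arcsin(sin φ₁ cos δ + cos φ₁ sin δ cos θ)
   = arcsin(0.80273·1.00000 + 0.59634·0.00279·0.97398) = 53.54780°
λ₂ = λ₁ + atan2(sin θ sin δ cos φ₁, cos δ − sin φ₁ sin φ₂) = -36.43703°

36.437°W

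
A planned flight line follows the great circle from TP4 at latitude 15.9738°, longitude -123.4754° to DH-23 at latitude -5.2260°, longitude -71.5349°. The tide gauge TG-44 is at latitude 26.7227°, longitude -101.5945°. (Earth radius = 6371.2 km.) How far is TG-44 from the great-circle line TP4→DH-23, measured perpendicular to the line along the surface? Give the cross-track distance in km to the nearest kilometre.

δ₁₃ = central angle TP4→TG-44 = 0.401199 rad  (haversine)
θ₁₃ = bearing TP4→TG-44 = 58.472°,  θ₁₂ = bearing TP4→DH-23 = 108.115°
dₓₜ = R·arcsin(sin δ₁₃ · sin(θ₁₃ − θ₁₂)) = 6371.2·arcsin(0.39052·sin(-49.644°)) = -1925.179 km
|dₓₜ| = 1925.179 km

1925 km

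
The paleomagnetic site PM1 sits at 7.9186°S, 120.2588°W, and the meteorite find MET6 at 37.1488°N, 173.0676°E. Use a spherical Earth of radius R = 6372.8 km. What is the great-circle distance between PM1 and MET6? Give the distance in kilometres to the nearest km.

Δφ = 45.0674°,  Δλ = -66.6736°
a = sin²(Δφ/2) + cos φ₁ cos φ₂ sin²(Δλ/2) = 0.385295
c = 2·arcsin(√a) = 1.339325 rad = 76.7377°
d = R·c = 6372.8 × 1.339325 = 8535.2 km

8535 km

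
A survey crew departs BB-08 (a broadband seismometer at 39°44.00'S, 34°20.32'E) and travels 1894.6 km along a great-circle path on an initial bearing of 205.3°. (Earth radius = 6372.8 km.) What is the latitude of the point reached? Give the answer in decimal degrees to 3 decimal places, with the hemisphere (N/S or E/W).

54.572°S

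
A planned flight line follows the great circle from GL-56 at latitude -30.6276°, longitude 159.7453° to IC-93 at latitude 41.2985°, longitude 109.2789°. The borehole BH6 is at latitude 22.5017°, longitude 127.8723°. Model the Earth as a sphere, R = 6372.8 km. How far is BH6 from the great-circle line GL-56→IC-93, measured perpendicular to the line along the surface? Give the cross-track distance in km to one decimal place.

169.5 km

δ₁₃ = central angle GL-56→BH6 = 1.069978 rad  (haversine)
θ₁₃ = bearing GL-56→BH6 = 326.211°,  θ₁₂ = bearing GL-56→IC-93 = 324.474°
dₓₜ = R·arcsin(sin δ₁₃ · sin(θ₁₃ − θ₁₂)) = 6372.8·arcsin(0.87719·sin(1.737°)) = 169.481 km
|dₓₜ| = 169.481 km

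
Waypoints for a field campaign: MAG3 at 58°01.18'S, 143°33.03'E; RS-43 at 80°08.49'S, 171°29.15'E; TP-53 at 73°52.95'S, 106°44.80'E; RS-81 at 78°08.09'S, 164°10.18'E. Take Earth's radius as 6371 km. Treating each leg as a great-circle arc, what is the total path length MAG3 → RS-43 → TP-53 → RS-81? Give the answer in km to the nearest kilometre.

5820 km

MAG3: φ = -58.01967°, λ = +143.55050°
RS-43: φ = -80.14150°, λ = +171.48583°
TP-53: φ = -73.88250°, λ = +106.74667°
RS-81: φ = -78.13483°, λ = +164.16967°
MAG3→RS-43: c = 0.413254 rad, d = 2632.84 km
RS-43→TP-53: c = 0.258433 rad, d = 1646.48 km
TP-53→RS-81: c = 0.241830 rad, d = 1540.70 km
Total = 2632.84 + 1646.48 + 1540.70 = 5820.01 km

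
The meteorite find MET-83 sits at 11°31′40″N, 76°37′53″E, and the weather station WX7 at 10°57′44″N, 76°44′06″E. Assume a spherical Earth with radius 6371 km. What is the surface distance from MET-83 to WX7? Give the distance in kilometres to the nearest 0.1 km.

63.9 km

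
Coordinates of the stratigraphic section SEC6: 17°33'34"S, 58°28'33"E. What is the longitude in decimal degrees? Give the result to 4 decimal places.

58° + 28′/60 + 33″/3600 = 58 + 0.46667 + 0.00917 = 58.4758°

58.4758°E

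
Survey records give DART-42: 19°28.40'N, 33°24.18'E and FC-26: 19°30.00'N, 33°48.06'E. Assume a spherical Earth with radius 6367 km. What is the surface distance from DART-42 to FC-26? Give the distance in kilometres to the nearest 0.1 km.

41.8 km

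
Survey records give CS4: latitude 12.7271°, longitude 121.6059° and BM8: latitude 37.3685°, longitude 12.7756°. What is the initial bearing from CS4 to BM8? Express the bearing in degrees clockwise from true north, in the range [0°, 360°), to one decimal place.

Δλ = -108.8303°
y = sin Δλ · cos φ₂ = -0.752212
x = cos φ₁ sin φ₂ − sin φ₁ cos φ₂ cos Δλ = 0.648540
θ = atan2(y, x) = -49.2329° → 310.7671° (mod 360°)

310.8°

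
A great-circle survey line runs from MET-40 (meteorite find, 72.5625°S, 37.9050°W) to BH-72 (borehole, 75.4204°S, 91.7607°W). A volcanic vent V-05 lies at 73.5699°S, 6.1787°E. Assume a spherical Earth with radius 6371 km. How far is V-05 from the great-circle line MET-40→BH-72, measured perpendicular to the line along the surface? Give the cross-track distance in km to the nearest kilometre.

1228 km

δ₁₃ = central angle MET-40→V-05 = 0.219663 rad  (haversine)
θ₁₃ = bearing MET-40→V-05 = 115.437°,  θ₁₂ = bearing MET-40→BH-72 = 233.875°
dₓₜ = R·arcsin(sin δ₁₃ · sin(θ₁₃ − θ₁₂)) = 6371·arcsin(0.21790·sin(-118.439°)) = -1228.319 km
|dₓₜ| = 1228.319 km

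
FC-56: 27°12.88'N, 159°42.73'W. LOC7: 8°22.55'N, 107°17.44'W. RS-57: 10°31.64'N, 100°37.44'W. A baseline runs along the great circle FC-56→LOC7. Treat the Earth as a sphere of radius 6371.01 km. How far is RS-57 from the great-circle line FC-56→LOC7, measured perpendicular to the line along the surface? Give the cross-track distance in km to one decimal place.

558.0 km

FC-56: φ = +27.21467°, λ = -159.71217°
LOC7: φ = +8.37583°, λ = -107.29067°
RS-57: φ = +10.52733°, λ = -100.62400°
δ₁₃ = central angle FC-56→RS-57 = 1.008991 rad  (haversine)
θ₁₃ = bearing FC-56→RS-57 = 94.643°,  θ₁₂ = bearing FC-56→LOC7 = 100.575°
dₓₜ = R·arcsin(sin δ₁₃ · sin(θ₁₃ − θ₁₂)) = 6371.01·arcsin(0.84629·sin(-5.932°)) = -557.979 km
|dₓₜ| = 557.979 km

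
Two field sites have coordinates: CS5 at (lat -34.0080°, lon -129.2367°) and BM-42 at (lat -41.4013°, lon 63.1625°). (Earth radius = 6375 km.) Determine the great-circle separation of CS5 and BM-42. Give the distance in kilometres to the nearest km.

11542 km

Δφ = -7.3933°,  Δλ = -167.6008°
a = sin²(Δφ/2) + cos φ₁ cos φ₂ sin²(Δλ/2) = 0.618704
c = 2·arcsin(√a) = 1.810494 rad = 103.7337°
d = R·c = 6375 × 1.810494 = 11541.9 km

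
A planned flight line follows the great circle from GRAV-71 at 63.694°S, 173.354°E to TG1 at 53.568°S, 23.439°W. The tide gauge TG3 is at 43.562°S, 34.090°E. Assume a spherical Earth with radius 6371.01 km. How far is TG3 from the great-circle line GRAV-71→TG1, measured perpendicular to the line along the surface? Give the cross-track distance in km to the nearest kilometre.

4251 km

δ₁₃ = central angle GRAV-71→TG3 = 1.187000 rad  (haversine)
θ₁₃ = bearing GRAV-71→TG3 = 210.662°,  θ₁₂ = bearing GRAV-71→TG1 = 168.796°
dₓₜ = R·arcsin(sin δ₁₃ · sin(θ₁₃ − θ₁₂)) = 6371.01·arcsin(0.92725·sin(41.866°)) = 4251.146 km
|dₓₜ| = 4251.146 km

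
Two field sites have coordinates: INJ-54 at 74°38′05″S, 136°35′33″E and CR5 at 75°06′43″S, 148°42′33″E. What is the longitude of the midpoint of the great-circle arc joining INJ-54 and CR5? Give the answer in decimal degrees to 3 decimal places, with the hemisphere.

142.557°E

INJ-54: φ = -74.63472°, λ = +136.59250°
CR5: φ = -75.11194°, λ = +148.70917°
Bx = cos φ₂ cos Δλ = 0.251207,  By = cos φ₂ sin Δλ = 0.053931
φₘ = atan2(sin φ₁ + sin φ₂, √((cos φ₁ + Bx)² + By²)) = -74.95396°
λₘ = λ₁ + atan2(By, cos φ₁ + Bx) = 142.55715°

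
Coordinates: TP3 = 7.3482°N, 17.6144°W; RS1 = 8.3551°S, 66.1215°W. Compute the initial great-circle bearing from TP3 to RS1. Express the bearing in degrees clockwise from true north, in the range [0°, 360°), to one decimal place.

Δλ = -48.5071°
y = sin Δλ · cos φ₂ = -0.741088
x = cos φ₁ sin φ₂ − sin φ₁ cos φ₂ cos Δλ = -0.227952
θ = atan2(y, x) = -107.0974° → 252.9026° (mod 360°)

252.9°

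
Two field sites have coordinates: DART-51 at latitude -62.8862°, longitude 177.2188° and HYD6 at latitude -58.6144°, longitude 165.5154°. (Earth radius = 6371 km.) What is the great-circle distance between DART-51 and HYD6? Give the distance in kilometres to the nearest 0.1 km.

791.8 km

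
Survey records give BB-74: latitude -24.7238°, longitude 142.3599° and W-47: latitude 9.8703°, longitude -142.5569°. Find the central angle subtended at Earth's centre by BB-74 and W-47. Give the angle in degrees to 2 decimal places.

80.87°

Δφ = 34.5941°,  Δλ = 75.0832°
a = sin²(Δφ/2) + cos φ₁ cos φ₂ sin²(Δλ/2) = 0.420668
c = 2·arcsin(√a) = 1.411459 rad = 80.8706°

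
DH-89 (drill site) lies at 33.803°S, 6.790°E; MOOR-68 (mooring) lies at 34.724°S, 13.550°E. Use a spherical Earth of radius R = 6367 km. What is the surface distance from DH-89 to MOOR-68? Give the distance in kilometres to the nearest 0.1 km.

629.1 km

Δφ = -0.9210°,  Δλ = 6.7600°
a = sin²(Δφ/2) + cos φ₁ cos φ₂ sin²(Δλ/2) = 0.002439
c = 2·arcsin(√a) = 0.098805 rad = 5.6611°
d = R·c = 6367 × 0.098805 = 629.1 km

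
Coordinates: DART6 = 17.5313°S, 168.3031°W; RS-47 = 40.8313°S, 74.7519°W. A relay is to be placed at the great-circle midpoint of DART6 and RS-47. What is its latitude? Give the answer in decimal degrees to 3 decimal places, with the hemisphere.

38.986°S

Bx = cos φ₂ cos Δλ = -0.046867,  By = cos φ₂ sin Δλ = 0.755185
φₘ = atan2(sin φ₁ + sin φ₂, √((cos φ₁ + Bx)² + By²)) = -38.98595°
λₘ = λ₁ + atan2(By, cos φ₁ + Bx) = -128.51195°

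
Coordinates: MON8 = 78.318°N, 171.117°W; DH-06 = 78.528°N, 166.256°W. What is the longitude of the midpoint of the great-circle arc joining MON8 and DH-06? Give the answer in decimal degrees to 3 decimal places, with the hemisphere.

Bx = cos φ₂ cos Δλ = 0.198174,  By = cos φ₂ sin Δλ = 0.016854
φₘ = atan2(sin φ₁ + sin φ₂, √((cos φ₁ + Bx)² + By²)) = 78.43313°
λₘ = λ₁ + atan2(By, cos φ₁ + Bx) = -168.70826°

168.708°W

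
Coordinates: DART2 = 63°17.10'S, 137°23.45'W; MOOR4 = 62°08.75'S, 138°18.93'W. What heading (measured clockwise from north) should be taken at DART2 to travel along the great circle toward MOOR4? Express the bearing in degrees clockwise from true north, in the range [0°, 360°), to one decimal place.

DART2: φ = -63.28500°, λ = -137.39083°
MOOR4: φ = -62.14583°, λ = -138.31550°
Δλ = -0.9247°
y = sin Δλ · cos φ₂ = -0.007540
x = cos φ₁ sin φ₂ − sin φ₁ cos φ₂ cos Δλ = 0.019827
θ = atan2(y, x) = -20.8216° → 339.1784° (mod 360°)

339.2°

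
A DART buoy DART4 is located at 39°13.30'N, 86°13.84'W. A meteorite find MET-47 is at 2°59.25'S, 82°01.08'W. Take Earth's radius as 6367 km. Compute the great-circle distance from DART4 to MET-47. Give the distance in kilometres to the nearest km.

4710 km

DART4: φ = +39.22167°, λ = -86.23067°
MET-47: φ = -2.98750°, λ = -82.01800°
Δφ = -42.2092°,  Δλ = 4.2127°
a = sin²(Δφ/2) + cos φ₁ cos φ₂ sin²(Δλ/2) = 0.130697
c = 2·arcsin(√a) = 0.739795 rad = 42.3871°
d = R·c = 6367 × 0.739795 = 4710.3 km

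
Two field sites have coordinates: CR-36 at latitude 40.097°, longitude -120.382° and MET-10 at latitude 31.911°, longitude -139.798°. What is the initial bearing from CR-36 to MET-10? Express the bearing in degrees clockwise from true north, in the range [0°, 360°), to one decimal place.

248.5°

Δλ = -19.4160°
y = sin Δλ · cos φ₂ = -0.282185
x = cos φ₁ sin φ₂ − sin φ₁ cos φ₂ cos Δλ = -0.111294
θ = atan2(y, x) = -111.5242° → 248.4758° (mod 360°)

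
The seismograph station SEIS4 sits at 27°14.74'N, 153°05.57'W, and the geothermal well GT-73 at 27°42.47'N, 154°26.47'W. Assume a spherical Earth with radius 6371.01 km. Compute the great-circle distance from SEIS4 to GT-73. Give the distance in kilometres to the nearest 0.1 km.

142.6 km

SEIS4: φ = +27.24567°, λ = -153.09283°
GT-73: φ = +27.70783°, λ = -154.44117°
Δφ = 0.4622°,  Δλ = -1.3483°
a = sin²(Δφ/2) + cos φ₁ cos φ₂ sin²(Δλ/2) = 0.000125
c = 2·arcsin(√a) = 0.022382 rad = 1.2824°
d = R·c = 6371.01 × 0.022382 = 142.6 km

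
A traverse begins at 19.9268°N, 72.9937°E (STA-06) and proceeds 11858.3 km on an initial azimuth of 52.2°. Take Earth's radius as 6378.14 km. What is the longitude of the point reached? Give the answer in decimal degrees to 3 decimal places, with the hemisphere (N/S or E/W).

165.317°W

δ = d/R = 11858.3/6378.14 = 1.859210 rad
φ₂ = arcsin(sin φ₁ cos δ + cos φ₁ sin δ cos θ)
   = arcsin(0.34082·-0.28443 + 0.94013·0.95870·0.61291) = 27.09532°
λ₂ = λ₁ + atan2(sin θ sin δ cos φ₁, cos δ − sin φ₁ sin φ₂) = -165.31661°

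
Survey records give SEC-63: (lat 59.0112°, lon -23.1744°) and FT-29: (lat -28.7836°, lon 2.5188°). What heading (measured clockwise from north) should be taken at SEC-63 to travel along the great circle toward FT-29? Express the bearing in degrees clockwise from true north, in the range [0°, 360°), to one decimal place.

Δλ = 25.6932°
y = sin Δλ · cos φ₂ = 0.379984
x = cos φ₁ sin φ₂ − sin φ₁ cos φ₂ cos Δλ = -0.924973
θ = atan2(y, x) = 157.6668° → 157.6668° (mod 360°)

157.7°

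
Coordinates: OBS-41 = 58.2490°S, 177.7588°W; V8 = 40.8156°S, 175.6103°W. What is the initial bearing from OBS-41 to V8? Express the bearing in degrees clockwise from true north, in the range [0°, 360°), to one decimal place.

5.4°

Δλ = 2.1485°
y = sin Δλ · cos φ₂ = 0.028373
x = cos φ₁ sin φ₂ − sin φ₁ cos φ₂ cos Δλ = 0.299145
θ = atan2(y, x) = 5.4181° → 5.4181° (mod 360°)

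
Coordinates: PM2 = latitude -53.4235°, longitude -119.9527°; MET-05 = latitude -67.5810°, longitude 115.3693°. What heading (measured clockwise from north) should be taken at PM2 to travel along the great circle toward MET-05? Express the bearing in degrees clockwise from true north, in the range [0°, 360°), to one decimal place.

Δλ = -124.6780°
y = sin Δλ · cos φ₂ = -0.313630
x = cos φ₁ sin φ₂ − sin φ₁ cos φ₂ cos Δλ = -0.725114
θ = atan2(y, x) = -156.6103° → 203.3897° (mod 360°)

203.4°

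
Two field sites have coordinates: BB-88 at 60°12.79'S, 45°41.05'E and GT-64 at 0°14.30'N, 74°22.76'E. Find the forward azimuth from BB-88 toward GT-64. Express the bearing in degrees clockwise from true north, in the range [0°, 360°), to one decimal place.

32.2°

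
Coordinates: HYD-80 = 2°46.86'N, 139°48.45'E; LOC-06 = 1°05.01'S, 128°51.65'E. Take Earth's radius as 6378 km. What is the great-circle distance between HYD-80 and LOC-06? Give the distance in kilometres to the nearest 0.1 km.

HYD-80: φ = +2.78100°, λ = +139.80750°
LOC-06: φ = -1.08350°, λ = +128.86083°
Δφ = -3.8645°,  Δλ = -10.9467°
a = sin²(Δφ/2) + cos φ₁ cos φ₂ sin²(Δλ/2) = 0.010222
c = 2·arcsin(√a) = 0.202557 rad = 11.6057°
d = R·c = 6378 × 0.202557 = 1291.9 km

1291.9 km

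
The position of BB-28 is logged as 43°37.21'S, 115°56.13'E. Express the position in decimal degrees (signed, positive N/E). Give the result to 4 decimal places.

lat: 43.6202° S → -43.6202°
lon: 115.9355° E → +115.9355°

-43.6202°, +115.9355°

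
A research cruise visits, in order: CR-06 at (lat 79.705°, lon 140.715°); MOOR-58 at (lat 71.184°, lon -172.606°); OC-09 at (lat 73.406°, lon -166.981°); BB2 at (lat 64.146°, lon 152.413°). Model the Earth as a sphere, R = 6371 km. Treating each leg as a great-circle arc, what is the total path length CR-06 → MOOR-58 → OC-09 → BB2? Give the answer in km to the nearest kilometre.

3729 km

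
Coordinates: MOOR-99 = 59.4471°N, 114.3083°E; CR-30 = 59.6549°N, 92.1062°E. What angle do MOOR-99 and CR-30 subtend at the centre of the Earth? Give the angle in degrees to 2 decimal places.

11.20°

Δφ = 0.2078°,  Δλ = -22.2021°
a = sin²(Δφ/2) + cos φ₁ cos φ₂ sin²(Δλ/2) = 0.009524
c = 2·arcsin(√a) = 0.195491 rad = 11.2008°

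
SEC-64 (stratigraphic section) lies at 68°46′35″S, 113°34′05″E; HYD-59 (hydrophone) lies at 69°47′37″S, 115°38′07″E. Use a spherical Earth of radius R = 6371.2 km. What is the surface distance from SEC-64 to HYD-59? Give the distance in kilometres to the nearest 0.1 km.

SEC-64: φ = -68.77639°, λ = +113.56806°
HYD-59: φ = -69.79361°, λ = +115.63528°
Δφ = -1.0172°,  Δλ = 2.0672°
a = sin²(Δφ/2) + cos φ₁ cos φ₂ sin²(Δλ/2) = 0.000119
c = 2·arcsin(√a) = 0.021862 rad = 1.2526°
d = R·c = 6371.2 × 0.021862 = 139.3 km

139.3 km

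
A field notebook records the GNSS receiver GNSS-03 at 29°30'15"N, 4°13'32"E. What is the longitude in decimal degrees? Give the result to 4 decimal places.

4.2256°E

4° + 13′/60 + 32″/3600 = 4 + 0.21667 + 0.00889 = 4.2256°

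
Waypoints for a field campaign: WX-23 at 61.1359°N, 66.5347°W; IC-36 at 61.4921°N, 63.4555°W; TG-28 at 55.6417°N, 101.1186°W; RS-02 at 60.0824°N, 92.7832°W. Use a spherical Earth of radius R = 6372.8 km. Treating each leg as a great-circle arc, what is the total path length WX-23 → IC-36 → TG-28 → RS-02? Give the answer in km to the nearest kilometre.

WX-23→IC-36: c = 0.026533 rad, d = 169.09 km
IC-36→TG-28: c = 0.352069 rad, d = 2243.66 km
TG-28→RS-02: c = 0.109375 rad, d = 697.02 km
Total = 169.09 + 2243.66 + 697.02 = 3109.77 km

3110 km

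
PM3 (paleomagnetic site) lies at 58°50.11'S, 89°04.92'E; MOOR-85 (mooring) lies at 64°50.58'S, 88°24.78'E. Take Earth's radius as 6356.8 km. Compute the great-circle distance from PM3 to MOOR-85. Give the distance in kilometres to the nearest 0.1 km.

PM3: φ = -58.83517°, λ = +89.08200°
MOOR-85: φ = -64.84300°, λ = +88.41300°
Δφ = -6.0078°,  Δλ = -0.6690°
a = sin²(Δφ/2) + cos φ₁ cos φ₂ sin²(Δλ/2) = 0.002754
c = 2·arcsin(√a) = 0.105000 rad = 6.0160°
d = R·c = 6356.8 × 0.105000 = 667.5 km

667.5 km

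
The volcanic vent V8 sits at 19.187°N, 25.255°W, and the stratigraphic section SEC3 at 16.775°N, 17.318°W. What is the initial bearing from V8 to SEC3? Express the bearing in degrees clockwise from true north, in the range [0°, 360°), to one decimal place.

Δλ = 7.9370°
y = sin Δλ · cos φ₂ = 0.132208
x = cos φ₁ sin φ₂ − sin φ₁ cos φ₂ cos Δλ = -0.039071
θ = atan2(y, x) = 106.4636° → 106.4636° (mod 360°)

106.5°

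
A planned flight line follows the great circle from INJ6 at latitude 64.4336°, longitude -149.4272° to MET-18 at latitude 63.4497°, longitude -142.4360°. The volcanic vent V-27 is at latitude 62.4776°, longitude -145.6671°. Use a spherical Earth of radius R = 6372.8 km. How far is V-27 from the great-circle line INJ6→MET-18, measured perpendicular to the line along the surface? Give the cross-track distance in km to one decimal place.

156.3 km

δ₁₃ = central angle INJ6→V-27 = 0.044991 rad  (haversine)
θ₁₃ = bearing INJ6→V-27 = 137.641°,  θ₁₂ = bearing INJ6→MET-18 = 104.602°
dₓₜ = R·arcsin(sin δ₁₃ · sin(θ₁₃ − θ₁₂)) = 6372.8·arcsin(0.04498·sin(33.039°)) = 156.287 km
|dₓₜ| = 156.287 km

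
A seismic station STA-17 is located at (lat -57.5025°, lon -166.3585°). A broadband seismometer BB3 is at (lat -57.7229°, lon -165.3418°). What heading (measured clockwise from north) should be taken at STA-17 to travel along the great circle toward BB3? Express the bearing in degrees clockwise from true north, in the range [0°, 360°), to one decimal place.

112.5°

Δλ = 1.0167°
y = sin Δλ · cos φ₂ = 0.009475
x = cos φ₁ sin φ₂ − sin φ₁ cos φ₂ cos Δλ = -0.003918
θ = atan2(y, x) = 112.4625° → 112.4625° (mod 360°)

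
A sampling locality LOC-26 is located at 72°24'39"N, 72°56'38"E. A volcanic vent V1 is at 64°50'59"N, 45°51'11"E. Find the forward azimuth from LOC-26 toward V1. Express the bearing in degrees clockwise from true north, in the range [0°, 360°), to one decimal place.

245.8°

LOC-26: φ = +72.41083°, λ = +72.94389°
V1: φ = +64.84972°, λ = +45.85306°
Δλ = -27.0908°
y = sin Δλ · cos φ₂ = -0.193543
x = cos φ₁ sin φ₂ − sin φ₁ cos φ₂ cos Δλ = -0.087136
θ = atan2(y, x) = -114.2379° → 245.7621° (mod 360°)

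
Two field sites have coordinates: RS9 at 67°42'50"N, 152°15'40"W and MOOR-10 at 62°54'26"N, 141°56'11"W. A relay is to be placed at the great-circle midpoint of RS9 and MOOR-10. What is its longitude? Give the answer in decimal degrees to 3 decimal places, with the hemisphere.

146.626°W

RS9: φ = +67.71389°, λ = -152.26111°
MOOR-10: φ = +62.90722°, λ = -141.93639°
Bx = cos φ₂ cos Δλ = 0.448058,  By = cos φ₂ sin Δλ = 0.081626
φₘ = atan2(sin φ₁ + sin φ₂, √((cos φ₁ + Bx)² + By²)) = 65.39808°
λₘ = λ₁ + atan2(By, cos φ₁ + Bx) = -146.62618°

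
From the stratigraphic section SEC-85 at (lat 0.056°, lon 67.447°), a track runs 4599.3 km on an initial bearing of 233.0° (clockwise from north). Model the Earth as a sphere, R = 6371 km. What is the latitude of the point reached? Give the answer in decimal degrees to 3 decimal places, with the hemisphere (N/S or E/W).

δ = d/R = 4599.3/6371 = 0.721912 rad
φ₂ = arcsin(sin φ₁ cos δ + cos φ₁ sin δ cos θ)
   = arcsin(0.00098·0.75054 + 1.00000·0.66082·-0.60182) = -23.38815°
λ₂ = λ₁ + atan2(sin θ sin δ cos φ₁, cos δ − sin φ₁ sin φ₂) = 32.34746°

23.388°S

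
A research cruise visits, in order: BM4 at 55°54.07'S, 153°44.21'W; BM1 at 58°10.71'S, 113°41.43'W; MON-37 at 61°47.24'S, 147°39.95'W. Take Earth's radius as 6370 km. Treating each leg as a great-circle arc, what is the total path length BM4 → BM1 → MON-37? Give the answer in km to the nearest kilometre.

4308 km

BM4: φ = -55.90117°, λ = -153.73683°
BM1: φ = -58.17850°, λ = -113.69050°
MON-37: φ = -61.78733°, λ = -147.66583°
BM4→BM1: c = 0.376659 rad, d = 2399.32 km
BM1→MON-37: c = 0.299576 rad, d = 1908.30 km
Total = 2399.32 + 1908.30 = 4307.61 km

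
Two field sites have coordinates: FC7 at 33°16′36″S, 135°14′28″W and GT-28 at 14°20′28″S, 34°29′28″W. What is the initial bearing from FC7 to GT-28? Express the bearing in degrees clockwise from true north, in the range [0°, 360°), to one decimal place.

107.8°

FC7: φ = -33.27667°, λ = -135.24111°
GT-28: φ = -14.34111°, λ = -34.49111°
Δλ = 100.7500°
y = sin Δλ · cos φ₂ = 0.951836
x = cos φ₁ sin φ₂ − sin φ₁ cos φ₂ cos Δλ = -0.306233
θ = atan2(y, x) = 107.8345° → 107.8345° (mod 360°)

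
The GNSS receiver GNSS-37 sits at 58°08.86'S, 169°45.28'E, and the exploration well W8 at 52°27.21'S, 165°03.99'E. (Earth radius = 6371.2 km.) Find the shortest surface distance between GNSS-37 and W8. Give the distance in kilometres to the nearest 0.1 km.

GNSS-37: φ = -58.14767°, λ = +169.75467°
W8: φ = -52.45350°, λ = +165.06650°
Δφ = 5.6942°,  Δλ = -4.6882°
a = sin²(Δφ/2) + cos φ₁ cos φ₂ sin²(Δλ/2) = 0.003005
c = 2·arcsin(√a) = 0.109694 rad = 6.2850°
d = R·c = 6371.2 × 0.109694 = 698.9 km

698.9 km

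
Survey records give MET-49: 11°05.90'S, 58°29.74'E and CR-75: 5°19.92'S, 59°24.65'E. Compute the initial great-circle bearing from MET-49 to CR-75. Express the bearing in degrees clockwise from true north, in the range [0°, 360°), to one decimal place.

9.0°

MET-49: φ = -11.09833°, λ = +58.49567°
CR-75: φ = -5.33200°, λ = +59.41083°
Δλ = 0.9152°
y = sin Δλ · cos φ₂ = 0.015903
x = cos φ₁ sin φ₂ − sin φ₁ cos φ₂ cos Δλ = 0.100447
θ = atan2(y, x) = 8.9964° → 8.9964° (mod 360°)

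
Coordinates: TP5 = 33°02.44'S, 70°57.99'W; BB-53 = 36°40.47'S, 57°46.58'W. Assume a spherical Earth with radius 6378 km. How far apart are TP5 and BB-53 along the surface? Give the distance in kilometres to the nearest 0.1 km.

1269.6 km

TP5: φ = -33.04067°, λ = -70.96650°
BB-53: φ = -36.67450°, λ = -57.77633°
Δφ = -3.6338°,  Δλ = 13.1902°
a = sin²(Δφ/2) + cos φ₁ cos φ₂ sin²(Δλ/2) = 0.009874
c = 2·arcsin(√a) = 0.199065 rad = 11.4056°
d = R·c = 6378 × 0.199065 = 1269.6 km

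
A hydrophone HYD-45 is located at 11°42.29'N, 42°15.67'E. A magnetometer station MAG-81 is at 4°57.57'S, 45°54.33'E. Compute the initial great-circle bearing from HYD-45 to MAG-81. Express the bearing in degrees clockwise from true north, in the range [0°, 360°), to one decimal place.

HYD-45: φ = +11.70483°, λ = +42.26117°
MAG-81: φ = -4.95950°, λ = +45.90550°
Δλ = 3.6443°
y = sin Δλ · cos φ₂ = 0.063325
x = cos φ₁ sin φ₂ − sin φ₁ cos φ₂ cos Δλ = -0.286356
θ = atan2(y, x) = 167.5303° → 167.5303° (mod 360°)

167.5°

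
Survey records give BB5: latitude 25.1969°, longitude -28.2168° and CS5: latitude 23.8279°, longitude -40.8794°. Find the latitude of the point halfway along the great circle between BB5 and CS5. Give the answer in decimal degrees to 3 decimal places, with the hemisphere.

24.645°N

Bx = cos φ₂ cos Δλ = 0.892514,  By = cos φ₂ sin Δλ = -0.200525
φₘ = atan2(sin φ₁ + sin φ₂, √((cos φ₁ + Bx)² + By²)) = 24.64498°
λₘ = λ₁ + atan2(By, cos φ₁ + Bx) = -34.58273°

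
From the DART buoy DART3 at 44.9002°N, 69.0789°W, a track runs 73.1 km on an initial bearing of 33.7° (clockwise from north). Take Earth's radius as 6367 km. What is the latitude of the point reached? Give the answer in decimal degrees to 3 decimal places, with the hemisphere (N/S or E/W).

45.446°N

δ = d/R = 73.1/6367 = 0.011481 rad
φ₂ = arcsin(sin φ₁ cos δ + cos φ₁ sin δ cos θ)
   = arcsin(0.70587·0.99993 + 0.70834·0.01148·0.83195) = 45.44630°
λ₂ = λ₁ + atan2(sin θ sin δ cos φ₁, cos δ − sin φ₁ sin φ₂) = -68.55867°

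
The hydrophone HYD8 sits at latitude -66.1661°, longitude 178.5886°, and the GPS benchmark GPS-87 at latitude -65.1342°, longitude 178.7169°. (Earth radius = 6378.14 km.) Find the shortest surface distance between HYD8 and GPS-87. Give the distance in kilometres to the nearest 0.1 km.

Δφ = 1.0319°,  Δλ = 0.1283°
a = sin²(Δφ/2) + cos φ₁ cos φ₂ sin²(Δλ/2) = 0.000081
c = 2·arcsin(√a) = 0.018034 rad = 1.0333°
d = R·c = 6378.14 × 0.018034 = 115.0 km

115.0 km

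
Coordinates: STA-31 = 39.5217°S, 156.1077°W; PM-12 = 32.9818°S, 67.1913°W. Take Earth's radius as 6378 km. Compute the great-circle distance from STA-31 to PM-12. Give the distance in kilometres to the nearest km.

7679 km

Δφ = 6.5399°,  Δλ = 88.9164°
a = sin²(Δφ/2) + cos φ₁ cos φ₂ sin²(Δλ/2) = 0.320670
c = 2·arcsin(√a) = 1.203965 rad = 68.9821°
d = R·c = 6378 × 1.203965 = 7678.9 km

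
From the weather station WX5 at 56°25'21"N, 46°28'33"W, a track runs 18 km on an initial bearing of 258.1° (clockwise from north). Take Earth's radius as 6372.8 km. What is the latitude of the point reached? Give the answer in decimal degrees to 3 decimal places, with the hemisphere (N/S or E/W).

WX5: φ = +56.42250°, λ = -46.47583°
δ = d/R = 18/6372.8 = 0.002825 rad
φ₂ = arcsin(sin φ₁ cos δ + cos φ₁ sin δ cos θ)
   = arcsin(0.83314·1.00000 + 0.55306·0.00282·-0.20620) = 56.38880°
λ₂ = λ₁ + atan2(sin θ sin δ cos φ₁, cos δ − sin φ₁ sin φ₂) = -46.76190°

56.389°N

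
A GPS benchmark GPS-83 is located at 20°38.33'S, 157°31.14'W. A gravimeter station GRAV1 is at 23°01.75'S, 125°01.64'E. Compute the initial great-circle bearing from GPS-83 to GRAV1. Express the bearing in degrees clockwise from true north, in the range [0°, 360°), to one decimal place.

GPS-83: φ = -20.63883°, λ = -157.51900°
GRAV1: φ = -23.02917°, λ = +125.02733°
Δλ = -77.4537°
y = sin Δλ · cos φ₂ = -0.898330
x = cos φ₁ sin φ₂ − sin φ₁ cos φ₂ cos Δλ = -0.295627
θ = atan2(y, x) = -108.2156° → 251.7844° (mod 360°)

251.8°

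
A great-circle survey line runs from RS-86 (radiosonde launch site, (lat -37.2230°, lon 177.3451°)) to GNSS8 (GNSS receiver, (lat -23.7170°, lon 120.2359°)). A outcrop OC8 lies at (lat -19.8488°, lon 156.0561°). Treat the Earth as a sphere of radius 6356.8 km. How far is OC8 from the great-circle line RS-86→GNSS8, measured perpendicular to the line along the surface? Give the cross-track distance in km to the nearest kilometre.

1727 km

δ₁₃ = central angle RS-86→OC8 = 0.443477 rad  (haversine)
θ₁₃ = bearing RS-86→OC8 = 307.261°,  θ₁₂ = bearing RS-86→GNSS8 = 268.545°
dₓₜ = R·arcsin(sin δ₁₃ · sin(θ₁₃ − θ₁₂)) = 6356.8·arcsin(0.42908·sin(38.716°)) = 1727.169 km
|dₓₜ| = 1727.169 km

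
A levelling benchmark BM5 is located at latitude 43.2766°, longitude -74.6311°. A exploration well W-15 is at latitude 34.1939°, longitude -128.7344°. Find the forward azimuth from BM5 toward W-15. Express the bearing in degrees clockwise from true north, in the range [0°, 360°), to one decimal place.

276.5°

Δλ = -54.1033°
y = sin Δλ · cos φ₂ = -0.670046
x = cos φ₁ sin φ₂ − sin φ₁ cos φ₂ cos Δλ = 0.076703
θ = atan2(y, x) = -83.4696° → 276.5304° (mod 360°)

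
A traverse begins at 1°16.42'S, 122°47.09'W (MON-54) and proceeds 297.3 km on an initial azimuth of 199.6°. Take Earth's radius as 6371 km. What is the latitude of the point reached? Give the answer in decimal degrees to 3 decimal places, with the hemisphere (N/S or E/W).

3.792°S

MON-54: φ = -1.27367°, λ = -122.78483°
δ = d/R = 297.3/6371 = 0.046665 rad
φ₂ = arcsin(sin φ₁ cos δ + cos φ₁ sin δ cos θ)
   = arcsin(-0.02223·0.99891 + 0.99975·0.04665·-0.94206) = -3.79217°
λ₂ = λ₁ + atan2(sin θ sin δ cos φ₁, cos δ − sin φ₁ sin φ₂) = -123.68340°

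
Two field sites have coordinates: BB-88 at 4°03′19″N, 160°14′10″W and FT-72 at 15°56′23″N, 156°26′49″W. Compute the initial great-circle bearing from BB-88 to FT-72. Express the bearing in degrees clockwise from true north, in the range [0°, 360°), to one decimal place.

BB-88: φ = +4.05528°, λ = -160.23611°
FT-72: φ = +15.93972°, λ = -156.44694°
Δλ = 3.7892°
y = sin Δλ · cos φ₂ = 0.063544
x = cos φ₁ sin φ₂ − sin φ₁ cos φ₂ cos Δλ = 0.206087
θ = atan2(y, x) = 17.1365° → 17.1365° (mod 360°)

17.1°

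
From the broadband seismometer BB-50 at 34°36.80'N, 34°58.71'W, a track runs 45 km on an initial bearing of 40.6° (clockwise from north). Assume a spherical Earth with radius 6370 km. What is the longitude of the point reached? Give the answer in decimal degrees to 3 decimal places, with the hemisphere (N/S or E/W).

34.657°W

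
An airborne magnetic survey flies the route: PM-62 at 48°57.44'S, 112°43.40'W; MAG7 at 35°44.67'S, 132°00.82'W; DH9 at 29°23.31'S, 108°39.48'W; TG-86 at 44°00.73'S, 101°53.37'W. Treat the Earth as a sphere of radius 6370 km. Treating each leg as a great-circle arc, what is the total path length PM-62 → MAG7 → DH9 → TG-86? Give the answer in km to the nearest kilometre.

6175 km

PM-62: φ = -48.95733°, λ = -112.72333°
MAG7: φ = -35.74450°, λ = -132.01367°
DH9: φ = -29.38850°, λ = -108.65800°
TG-86: φ = -44.01217°, λ = -101.88950°
PM-62→MAG7: c = 0.337435 rad, d = 2149.46 km
MAG7→DH9: c = 0.359969 rad, d = 2293.00 km
DH9→TG-86: c = 0.271992 rad, d = 1732.59 km
Total = 2149.46 + 2293.00 + 1732.59 = 6175.05 km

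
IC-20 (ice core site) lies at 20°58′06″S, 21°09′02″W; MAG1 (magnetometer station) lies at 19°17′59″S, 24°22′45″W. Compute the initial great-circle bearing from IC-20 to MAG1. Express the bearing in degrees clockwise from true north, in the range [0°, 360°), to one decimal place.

298.3°

IC-20: φ = -20.96833°, λ = -21.15056°
MAG1: φ = -19.29972°, λ = -24.37917°
Δλ = -3.2286°
y = sin Δλ · cos φ₂ = -0.053155
x = cos φ₁ sin φ₂ − sin φ₁ cos φ₂ cos Δλ = 0.028583
θ = atan2(y, x) = -61.7322° → 298.2678° (mod 360°)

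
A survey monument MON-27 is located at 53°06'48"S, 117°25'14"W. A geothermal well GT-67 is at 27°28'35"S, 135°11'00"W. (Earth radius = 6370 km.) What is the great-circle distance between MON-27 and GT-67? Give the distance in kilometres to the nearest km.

MON-27: φ = -53.11333°, λ = -117.42056°
GT-67: φ = -27.47639°, λ = -135.18333°
Δφ = 25.6369°,  Δλ = -17.7628°
a = sin²(Δφ/2) + cos φ₁ cos φ₂ sin²(Δλ/2) = 0.061917
c = 2·arcsin(√a) = 0.502945 rad = 28.8166°
d = R·c = 6370 × 0.502945 = 3203.8 km

3204 km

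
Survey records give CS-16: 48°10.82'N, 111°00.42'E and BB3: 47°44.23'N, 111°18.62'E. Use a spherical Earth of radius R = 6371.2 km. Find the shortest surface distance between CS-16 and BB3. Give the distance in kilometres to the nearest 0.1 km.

CS-16: φ = +48.18033°, λ = +111.00700°
BB3: φ = +47.73717°, λ = +111.31033°
Δφ = -0.4432°,  Δλ = 0.3033°
a = sin²(Δφ/2) + cos φ₁ cos φ₂ sin²(Δλ/2) = 0.000018
c = 2·arcsin(√a) = 0.008509 rad = 0.4875°
d = R·c = 6371.2 × 0.008509 = 54.2 km

54.2 km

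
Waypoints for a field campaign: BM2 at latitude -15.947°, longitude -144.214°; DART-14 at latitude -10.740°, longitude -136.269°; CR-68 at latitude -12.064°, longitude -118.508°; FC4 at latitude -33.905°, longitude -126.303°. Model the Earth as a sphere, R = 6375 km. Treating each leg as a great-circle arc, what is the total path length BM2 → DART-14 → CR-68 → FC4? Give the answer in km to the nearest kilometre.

BM2→DART-14: c = 0.162625 rad, d = 1036.74 km
DART-14→CR-68: c = 0.304692 rad, d = 1942.41 km
CR-68→FC4: c = 0.400875 rad, d = 2555.58 km
Total = 1036.74 + 1942.41 + 2555.58 = 5534.72 km

5535 km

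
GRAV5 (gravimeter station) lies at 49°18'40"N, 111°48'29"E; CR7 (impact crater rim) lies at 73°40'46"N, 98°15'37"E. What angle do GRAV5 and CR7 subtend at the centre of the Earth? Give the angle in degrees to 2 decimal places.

GRAV5: φ = +49.31111°, λ = +111.80806°
CR7: φ = +73.67944°, λ = +98.26028°
Δφ = 24.3683°,  Δλ = -13.5478°
a = sin²(Δφ/2) + cos φ₁ cos φ₂ sin²(Δλ/2) = 0.047093
c = 2·arcsin(√a) = 0.437499 rad = 25.0668°

25.07°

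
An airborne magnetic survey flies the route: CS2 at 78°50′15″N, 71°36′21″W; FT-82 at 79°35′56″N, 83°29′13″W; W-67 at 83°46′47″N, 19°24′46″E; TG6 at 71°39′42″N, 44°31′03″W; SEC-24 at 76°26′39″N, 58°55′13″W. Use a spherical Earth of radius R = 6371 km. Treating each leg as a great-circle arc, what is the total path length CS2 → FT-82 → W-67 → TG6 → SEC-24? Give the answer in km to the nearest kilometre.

4259 km

CS2: φ = +78.83750°, λ = -71.60583°
FT-82: φ = +79.59889°, λ = -83.48694°
W-67: φ = +83.77972°, λ = +19.41278°
TG6: φ = +71.66167°, λ = -44.51750°
SEC-24: φ = +76.44417°, λ = -58.92028°
CS2→FT-82: c = 0.040919 rad, d = 260.69 km
FT-82→W-67: c = 0.231120 rad, d = 1472.47 km
W-67→TG6: c = 0.288723 rad, d = 1839.45 km
TG6→SEC-24: c = 0.107750 rad, d = 686.47 km
Total = 260.69 + 1472.47 + 1839.45 + 686.47 = 4259.09 km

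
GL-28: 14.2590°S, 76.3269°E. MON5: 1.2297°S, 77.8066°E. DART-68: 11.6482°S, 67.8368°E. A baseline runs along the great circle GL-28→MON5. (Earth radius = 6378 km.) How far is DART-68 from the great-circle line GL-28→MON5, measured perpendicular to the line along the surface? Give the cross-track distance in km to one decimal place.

950.9 km

δ₁₃ = central angle GL-28→DART-68 = 0.151408 rad  (haversine)
θ₁₃ = bearing GL-28→DART-68 = 286.528°,  θ₁₂ = bearing GL-28→MON5 = 6.535°
dₓₜ = R·arcsin(sin δ₁₃ · sin(θ₁₃ − θ₁₂)) = 6378·arcsin(0.15083·sin(279.993°)) = -950.919 km
|dₓₜ| = 950.919 km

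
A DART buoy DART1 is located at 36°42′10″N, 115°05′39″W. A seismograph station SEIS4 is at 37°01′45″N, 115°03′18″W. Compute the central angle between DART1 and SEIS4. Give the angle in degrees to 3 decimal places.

DART1: φ = +36.70278°, λ = -115.09417°
SEIS4: φ = +37.02917°, λ = -115.05500°
Δφ = 0.3264°,  Δλ = 0.0392°
a = sin²(Δφ/2) + cos φ₁ cos φ₂ sin²(Δλ/2) = 0.000008
c = 2·arcsin(√a) = 0.005723 rad = 0.3279°

0.328°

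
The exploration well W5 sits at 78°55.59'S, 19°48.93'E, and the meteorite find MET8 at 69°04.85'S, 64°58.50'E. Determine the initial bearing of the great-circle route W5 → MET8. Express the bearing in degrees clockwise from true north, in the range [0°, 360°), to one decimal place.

W5: φ = -78.92650°, λ = +19.81550°
MET8: φ = -69.08083°, λ = +64.97500°
Δλ = 45.1595°
y = sin Δλ · cos φ₂ = 0.253175
x = cos φ₁ sin φ₂ − sin φ₁ cos φ₂ cos Δλ = 0.067674
θ = atan2(y, x) = 75.0347° → 75.0347° (mod 360°)

75.0°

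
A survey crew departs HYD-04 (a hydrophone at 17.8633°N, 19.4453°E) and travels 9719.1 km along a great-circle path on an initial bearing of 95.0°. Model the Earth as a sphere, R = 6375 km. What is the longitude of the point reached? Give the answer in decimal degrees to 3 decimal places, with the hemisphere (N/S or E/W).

105.382°E

δ = d/R = 9719.1/6375 = 1.524565 rad
φ₂ = arcsin(sin φ₁ cos δ + cos φ₁ sin δ cos θ)
   = arcsin(0.30675·0.04622 + 0.95179·0.99893·-0.08716) = -3.93869°
λ₂ = λ₁ + atan2(sin θ sin δ cos φ₁, cos δ − sin φ₁ sin φ₂) = 105.38187°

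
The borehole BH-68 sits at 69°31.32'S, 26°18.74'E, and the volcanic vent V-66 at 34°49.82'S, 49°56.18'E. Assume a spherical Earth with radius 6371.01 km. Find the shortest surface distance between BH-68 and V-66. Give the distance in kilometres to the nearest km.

BH-68: φ = -69.52200°, λ = +26.31233°
V-66: φ = -34.83033°, λ = +49.93633°
Δφ = 34.6917°,  Δλ = 23.6240°
a = sin²(Δφ/2) + cos φ₁ cos φ₂ sin²(Δλ/2) = 0.100920
c = 2·arcsin(√a) = 0.646561 rad = 37.0452°
d = R·c = 6371.01 × 0.646561 = 4119.2 km

4119 km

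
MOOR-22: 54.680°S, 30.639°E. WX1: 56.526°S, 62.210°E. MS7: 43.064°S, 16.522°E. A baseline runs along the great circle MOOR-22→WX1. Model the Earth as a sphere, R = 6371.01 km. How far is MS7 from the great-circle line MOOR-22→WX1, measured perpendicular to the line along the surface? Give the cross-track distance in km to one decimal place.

δ₁₃ = central angle MOOR-22→MS7 = 0.258546 rad  (haversine)
θ₁₃ = bearing MOOR-22→MS7 = 315.817°,  θ₁₂ = bearing MOOR-22→WX1 = 108.892°
dₓₜ = R·arcsin(sin δ₁₃ · sin(θ₁₃ − θ₁₂)) = 6371.01·arcsin(0.25567·sin(206.925°)) = -739.269 km
|dₓₜ| = 739.269 km

739.3 km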